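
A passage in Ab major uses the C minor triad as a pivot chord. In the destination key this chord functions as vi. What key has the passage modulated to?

Eb major

The numeral vi denotes a minor triad on scale degree 6. With C on degree 6, the tonic of the new key is Eb.
Degree 6 carries a minor triad in major keys, so the destination is Eb major.
Check: the diatonic triads of Eb major are Eb (I), Fm (ii), Gm (iii), Ab (IV), Bb (V), Cm (vi), Ddim (vii°) — C minor is indeed vi.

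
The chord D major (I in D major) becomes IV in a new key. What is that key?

A major

The numeral IV denotes a major triad on scale degree 4. With D on degree 4, the tonic of the new key is A.
Degree 4 carries a major triad in major keys, so the destination is A major.
Check: the diatonic triads of A major are A (I), Bm (ii), C#m (iii), D (IV), E (V), F#m (vi), G#dim (vii°) — D major is indeed IV.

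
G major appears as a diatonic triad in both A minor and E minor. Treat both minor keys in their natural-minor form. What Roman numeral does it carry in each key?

The scale of A minor (natural minor) is A B C D E F G; G is degree 7, and the triad built there (G-B-D) is major, so it is VII.
The scale of E minor (natural minor) is E F# G A B C D; G is degree 3, and the triad built there (G-B-D) is major, so it is III.

VII in A minor; III in E minor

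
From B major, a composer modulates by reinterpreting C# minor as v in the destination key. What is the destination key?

The numeral v denotes a minor triad on scale degree 5. With C# on degree 5, the tonic of the new key is F#.
Degree 5 carries a minor triad in natural-minor keys, so the destination is F# minor.
Check: the diatonic triads of F# minor (natural minor) are F#m (i), G#dim (ii°), A (III), Bm (iv), C#m (v), D (VI), E (VII) — C# minor is indeed v.

F# minor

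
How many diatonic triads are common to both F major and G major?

2

Diatonic triads of F major: F (I), Gm (ii), Am (iii), Bb (IV), C (V), Dm (vi), Edim (vii°).
Diatonic triads of G major: G (I), Am (ii), Bm (iii), C (IV), D (V), Em (vi), F#dim (vii°).
Matching root and quality in both lists: Am, C.
That gives 2 common triads.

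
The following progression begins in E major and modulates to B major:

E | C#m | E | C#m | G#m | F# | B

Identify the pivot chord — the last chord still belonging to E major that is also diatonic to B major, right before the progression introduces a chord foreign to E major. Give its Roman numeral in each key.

Chords diatonic to E major: E, F#m, G#m, A, B, C#m, D#dim.
Reading the progression, the first chord not in that set is F#, so the modulation leaves E major there.
The chord immediately before F# is G#m, which is diatonic to both keys: iii in E major and vi in B major.

G#m — iii in E major, vi in B major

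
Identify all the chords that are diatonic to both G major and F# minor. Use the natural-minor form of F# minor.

Triads in G major: G major (I), A minor (ii), B minor (iii), C major (IV), D major (V), E minor (vi), F# diminished (vii°).
Triads in F# minor (natural minor): F# minor (i), G# diminished (ii°), A major (III), B minor (iv), C# minor (v), D major (VI), E major (VII).
Shared triads with their functions: B minor (iii in G major, iv in F# minor); D major (V in G major, VI in F# minor).

Bm, D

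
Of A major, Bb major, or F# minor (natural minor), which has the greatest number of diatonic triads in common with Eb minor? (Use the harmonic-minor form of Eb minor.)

Bb major

Triads of Eb minor (harmonic minor): Ebm (i), Fdim (ii°), Gbaug (III+), Abm (iv), Bb (V), Cb (VI), Ddim (vii°).
A major shares 0: none.
Bb major shares 1: Bb.
F# minor (natural minor) shares 0: none.
The most common triads (1) are shared with Bb major.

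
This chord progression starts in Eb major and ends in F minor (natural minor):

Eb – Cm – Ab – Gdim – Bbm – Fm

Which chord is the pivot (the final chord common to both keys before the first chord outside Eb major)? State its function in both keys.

Chords diatonic to Eb major: Eb, Fm, Gm, Ab, Bb, Cm, Ddim.
Reading the progression, the first chord not in that set is Gdim, so the modulation leaves Eb major there.
The chord immediately before Gdim is Ab, which is diatonic to both keys: IV in Eb major and III in F minor.

Ab — IV in Eb major, III in F minor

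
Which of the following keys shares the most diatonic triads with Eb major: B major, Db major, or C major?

Db major

Triads of Eb major: Eb major (I), F minor (ii), G minor (iii), Ab major (IV), Bb major (V), C minor (vi), D diminished (vii°).
B major shares 0: none.
Db major shares 2: Fm, Ab.
C major shares 0: none.
The most common triads (2) are shared with Db major.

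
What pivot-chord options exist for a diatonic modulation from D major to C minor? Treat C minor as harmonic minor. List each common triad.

Triads in D major: D (I), Em (ii), F#m (iii), G (IV), A (V), Bm (vi), C#dim (vii°).
Triads in C minor (harmonic minor): Cm (i), Ddim (ii°), Ebaug (III+), Fm (iv), G (V), Ab (VI), Bdim (vii°).
Shared triads with their functions: G (IV in D major, V in C minor).

G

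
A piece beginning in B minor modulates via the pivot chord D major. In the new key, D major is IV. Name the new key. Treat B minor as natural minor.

A major

The numeral IV denotes a major triad on scale degree 4. With D on degree 4, the tonic of the new key is A.
Degree 4 carries a major triad in major keys, so the destination is A major.
Check: the diatonic triads of A major are A (I), Bm (ii), C#m (iii), D (IV), E (V), F#m (vi), G#dim (vii°) — D major is indeed IV.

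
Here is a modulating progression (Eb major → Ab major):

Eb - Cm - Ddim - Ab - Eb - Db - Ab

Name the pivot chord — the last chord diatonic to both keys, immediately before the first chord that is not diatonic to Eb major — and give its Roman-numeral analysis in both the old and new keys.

Eb — I in Eb major, V in Ab major

Chords diatonic to Eb major: Eb, Fm, Gm, Ab, Bb, Cm, Ddim.
Reading the progression, the first chord not in that set is Db, so the modulation leaves Eb major there.
The chord immediately before Db is Eb, which is diatonic to both keys: I in Eb major and V in Ab major.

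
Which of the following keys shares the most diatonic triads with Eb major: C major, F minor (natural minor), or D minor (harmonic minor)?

Triads of Eb major: Eb major (I), F minor (ii), G minor (iii), Ab major (IV), Bb major (V), C minor (vi), D diminished (vii°).
C major shares 0: none.
F minor (natural minor) shares 4: Eb, Fm, Ab, Cm.
D minor (harmonic minor) shares 2: Gm, Bb.
The most common triads (4) are shared with F minor.

F minor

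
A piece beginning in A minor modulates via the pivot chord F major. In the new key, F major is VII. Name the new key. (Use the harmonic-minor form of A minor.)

The numeral VII denotes a major triad on scale degree 7. With F on degree 7, the tonic of the new key is G.
Degree 7 carries a major triad in natural-minor keys, so the destination is G minor.
Check: the diatonic triads of G minor (natural minor) are Gm (i), Adim (ii°), Bb (III), Cm (iv), Dm (v), Eb (VI), F (VII) — F major is indeed VII.

G minor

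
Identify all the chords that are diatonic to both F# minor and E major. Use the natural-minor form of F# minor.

F#m, A, C#m, E

Triads in F# minor (natural minor): F#m (i), G#dim (ii°), A (III), Bm (iv), C#m (v), D (VI), E (VII).
Triads in E major: E (I), F#m (ii), G#m (iii), A (IV), B (V), C#m (vi), D#dim (vii°).
Shared triads with their functions: F#m (i in F# minor, ii in E major); A (III in F# minor, IV in E major); C#m (v in F# minor, vi in E major); E (VII in F# minor, I in E major).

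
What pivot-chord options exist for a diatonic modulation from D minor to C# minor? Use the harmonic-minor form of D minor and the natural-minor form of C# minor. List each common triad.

Triads in D minor (harmonic minor): Dm (i), Edim (ii°), Faug (III+), Gm (iv), A (V), Bb (VI), C#dim (vii°).
Triads in C# minor (natural minor): C#m (i), D#dim (ii°), E (III), F#m (iv), G#m (v), A (VI), B (VII).
Shared triads with their functions: A (V in D minor, VI in C# minor).

A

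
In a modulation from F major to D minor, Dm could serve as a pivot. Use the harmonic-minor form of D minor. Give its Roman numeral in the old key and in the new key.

vi in F major; i in D minor

The scale of F major is F G A Bb C D E; D is degree 6, and the triad built there (D-F-A) is minor, so it is vi.
The scale of D minor (harmonic minor) is D E F G A Bb C#; D is degree 1, and the triad built there (D-F-A) is minor, so it is i.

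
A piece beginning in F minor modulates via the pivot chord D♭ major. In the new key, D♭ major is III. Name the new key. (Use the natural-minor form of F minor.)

B♭ minor

The numeral III denotes a major triad on scale degree 3. With D♭ on degree 3, the tonic of the new key is B♭.
Degree 3 carries a major triad in natural-minor keys, so the destination is B♭ minor.
Check: the diatonic triads of B♭ minor (natural minor) are B♭m (i), Cdim (ii°), D♭ (III), E♭m (iv), Fm (v), G♭ (VI), A♭ (VII) — D♭ major is indeed III.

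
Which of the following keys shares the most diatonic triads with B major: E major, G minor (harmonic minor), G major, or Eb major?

Triads of B major: B major (I), C# minor (ii), D# minor (iii), E major (IV), F# major (V), G# minor (vi), A# diminished (vii°).
E major shares 4: B, C#m, E, G#m.
G minor (harmonic minor) shares 0: none.
G major shares 0: none.
Eb major shares 0: none.
The most common triads (4) are shared with E major.

E major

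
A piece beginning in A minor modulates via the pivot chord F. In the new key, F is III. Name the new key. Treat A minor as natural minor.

The numeral III denotes a major triad on scale degree 3. With F on degree 3, the tonic of the new key is D.
Degree 3 carries a major triad in natural-minor keys, so the destination is D minor.
Check: the diatonic triads of D minor (natural minor) are Dm (i), Edim (ii°), F (III), Gm (iv), Am (v), Bb (VI), C (VII) — F is indeed III.

D minor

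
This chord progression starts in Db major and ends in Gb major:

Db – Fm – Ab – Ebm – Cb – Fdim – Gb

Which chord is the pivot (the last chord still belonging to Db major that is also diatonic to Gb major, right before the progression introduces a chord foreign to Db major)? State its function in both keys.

Chords diatonic to Db major: Db, Ebm, Fm, Gb, Ab, Bbm, Cdim.
Reading the progression, the first chord not in that set is Cb, so the modulation leaves Db major there.
The chord immediately before Cb is Ebm, which is diatonic to both keys: ii in Db major and vi in Gb major.

Ebm — ii in Db major, vi in Gb major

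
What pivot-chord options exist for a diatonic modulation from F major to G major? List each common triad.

Triads in F major: F (I), Gm (ii), Am (iii), Bb (IV), C (V), Dm (vi), Edim (vii°).
Triads in G major: G (I), Am (ii), Bm (iii), C (IV), D (V), Em (vi), F#dim (vii°).
Shared triads with their functions: Am (iii in F major, ii in G major); C (V in F major, IV in G major).

Am, C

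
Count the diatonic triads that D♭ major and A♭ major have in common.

Diatonic triads of D♭ major: D♭ (I), E♭m (ii), Fm (iii), G♭ (IV), A♭ (V), B♭m (vi), Cdim (vii°).
Diatonic triads of A♭ major: A♭ (I), B♭m (ii), Cm (iii), D♭ (IV), E♭ (V), Fm (vi), Gdim (vii°).
Matching root and quality in both lists: D♭, Fm, A♭, B♭m.
That gives 4 common triads.

4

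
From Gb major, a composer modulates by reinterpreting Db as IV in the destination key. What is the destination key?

Ab major

The numeral IV denotes a major triad on scale degree 4. With Db on degree 4, the tonic of the new key is Ab.
Degree 4 carries a major triad in major keys, so the destination is Ab major.
Check: the diatonic triads of Ab major are Ab (I), Bbm (ii), Cm (iii), Db (IV), Eb (V), Fm (vi), Gdim (vii°) — Db is indeed IV.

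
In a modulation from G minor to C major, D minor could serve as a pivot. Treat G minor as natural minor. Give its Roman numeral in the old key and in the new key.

The scale of G minor (natural minor) is G A Bb C D Eb F; D is degree 5, and the triad built there (D-F-A) is minor, so it is v.
The scale of C major is C D E F G A B; D is degree 2, and the triad built there (D-F-A) is minor, so it is ii.

v in G minor; ii in C major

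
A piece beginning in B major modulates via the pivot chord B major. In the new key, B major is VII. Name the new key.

The numeral VII denotes a major triad on scale degree 7. With B on degree 7, the tonic of the new key is C#.
Degree 7 carries a major triad in natural-minor keys, so the destination is C# minor.
Check: the diatonic triads of C# minor (natural minor) are C#m (i), D#dim (ii°), E (III), F#m (iv), G#m (v), A (VI), B (VII) — B major is indeed VII.

C# minor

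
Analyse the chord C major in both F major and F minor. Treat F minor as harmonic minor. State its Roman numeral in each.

V in F major; V in F minor

The scale of F major is F G A Bb C D E; C is degree 5, and the triad built there (C-E-G) is major, so it is V.
The scale of F minor (harmonic minor) is F G Ab Bb C Db E; C is degree 5, and the triad built there (C-E-G) is major, so it is V.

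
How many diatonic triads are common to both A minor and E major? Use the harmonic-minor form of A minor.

1

Diatonic triads of A minor (harmonic minor): Am (i), Bdim (ii°), Caug (III+), Dm (iv), E (V), F (VI), G#dim (vii°).
Diatonic triads of E major: E (I), F#m (ii), G#m (iii), A (IV), B (V), C#m (vi), D#dim (vii°).
Matching root and quality in both lists: E.
That gives 1 common triad.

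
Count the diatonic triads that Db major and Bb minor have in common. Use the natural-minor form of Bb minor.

7

Diatonic triads of Db major: Db (I), Ebm (ii), Fm (iii), Gb (IV), Ab (V), Bbm (vi), Cdim (vii°).
Diatonic triads of Bb minor (natural minor): Bbm (i), Cdim (ii°), Db (III), Ebm (iv), Fm (v), Gb (VI), Ab (VII).
Matching root and quality in both lists: Db, Ebm, Fm, Gb, Ab, Bbm, Cdim.
That gives 7 common triads.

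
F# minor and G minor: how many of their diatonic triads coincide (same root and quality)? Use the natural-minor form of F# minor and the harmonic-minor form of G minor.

Diatonic triads of F# minor (natural minor): F# minor (i), G# diminished (ii°), A major (III), B minor (iv), C# minor (v), D major (VI), E major (VII).
Diatonic triads of G minor (harmonic minor): G minor (i), A diminished (ii°), Bb augmented (III+), C minor (iv), D major (V), Eb major (VI), F# diminished (vii°).
Matching root and quality in both lists: D major.
That gives 1 common triad.

1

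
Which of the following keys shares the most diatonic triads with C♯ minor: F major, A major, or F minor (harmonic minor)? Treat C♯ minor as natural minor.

A major

Triads of C♯ minor (natural minor): C♯ minor (i), D♯ diminished (ii°), E major (III), F♯ minor (iv), G♯ minor (v), A major (VI), B major (VII).
F major shares 0: none.
A major shares 4: C♯m, E, F♯m, A.
F minor (harmonic minor) shares 0: none.
The most common triads (4) are shared with A major.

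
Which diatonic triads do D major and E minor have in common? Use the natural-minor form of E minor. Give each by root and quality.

D, Em, G, Bm

Triads in D major: D (I), Em (ii), F♯m (iii), G (IV), A (V), Bm (vi), C♯dim (vii°).
Triads in E minor (natural minor): Em (i), F♯dim (ii°), G (III), Am (iv), Bm (v), C (VI), D (VII).
Shared triads with their functions: D (I in D major, VII in E minor); Em (ii in D major, i in E minor); G (IV in D major, III in E minor); Bm (vi in D major, v in E minor).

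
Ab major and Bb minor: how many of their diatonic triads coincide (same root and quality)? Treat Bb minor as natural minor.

4

Diatonic triads of Ab major: Ab major (I), Bb minor (ii), C minor (iii), Db major (IV), Eb major (V), F minor (vi), G diminished (vii°).
Diatonic triads of Bb minor (natural minor): Bb minor (i), C diminished (ii°), Db major (III), Eb minor (iv), F minor (v), Gb major (VI), Ab major (VII).
Matching root and quality in both lists: Ab major, Bb minor, Db major, F minor.
That gives 4 common triads.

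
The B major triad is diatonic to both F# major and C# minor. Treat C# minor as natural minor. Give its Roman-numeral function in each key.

IV in F# major; VII in C# minor

The scale of F# major is F# G# A# B C# D# E#; B is degree 4, and the triad built there (B-D#-F#) is major, so it is IV.
The scale of C# minor (natural minor) is C# D# E F# G# A B; B is degree 7, and the triad built there (B-D#-F#) is major, so it is VII.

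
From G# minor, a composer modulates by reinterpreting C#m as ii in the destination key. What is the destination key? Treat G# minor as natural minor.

B major

The numeral ii denotes a minor triad on scale degree 2. With C# on degree 2, the tonic of the new key is B.
Degree 2 carries a minor triad in major keys, so the destination is B major.
Check: the diatonic triads of B major are B (I), C#m (ii), D#m (iii), E (IV), F# (V), G#m (vi), A#dim (vii°) — C#m is indeed ii.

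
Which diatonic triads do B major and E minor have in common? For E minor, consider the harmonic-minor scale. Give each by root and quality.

B

Triads in B major: B (I), C#m (ii), D#m (iii), E (IV), F# (V), G#m (vi), A#dim (vii°).
Triads in E minor (harmonic minor): Em (i), F#dim (ii°), Gaug (III+), Am (iv), B (V), C (VI), D#dim (vii°).
Shared triads with their functions: B (I in B major, V in E minor).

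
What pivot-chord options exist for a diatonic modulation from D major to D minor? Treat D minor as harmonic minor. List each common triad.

A, C♯dim

Triads in D major: D (I), Em (ii), F♯m (iii), G (IV), A (V), Bm (vi), C♯dim (vii°).
Triads in D minor (harmonic minor): Dm (i), Edim (ii°), Faug (III+), Gm (iv), A (V), B♭ (VI), C♯dim (vii°).
Shared triads with their functions: A (V in D major, V in D minor); C♯dim (vii° in D major, vii° in D minor).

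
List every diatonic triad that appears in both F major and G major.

Am, C

Triads in F major: F (I), Gm (ii), Am (iii), Bb (IV), C (V), Dm (vi), Edim (vii°).
Triads in G major: G (I), Am (ii), Bm (iii), C (IV), D (V), Em (vi), F#dim (vii°).
Shared triads with their functions: Am (iii in F major, ii in G major); C (V in F major, IV in G major).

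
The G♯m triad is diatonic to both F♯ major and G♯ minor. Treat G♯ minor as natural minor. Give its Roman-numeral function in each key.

ii in F♯ major; i in G♯ minor

The scale of F♯ major is F♯ G♯ A♯ B C♯ D♯ E♯; G♯ is degree 2, and the triad built there (G♯-B-D♯) is minor, so it is ii.
The scale of G♯ minor (natural minor) is G♯ A♯ B C♯ D♯ E F♯; G♯ is degree 1, and the triad built there (G♯-B-D♯) is minor, so it is i.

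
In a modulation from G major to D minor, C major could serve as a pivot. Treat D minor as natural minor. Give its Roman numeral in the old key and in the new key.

IV in G major; VII in D minor

The scale of G major is G A B C D E F♯; C is degree 4, and the triad built there (C-E-G) is major, so it is IV.
The scale of D minor (natural minor) is D E F G A B♭ C; C is degree 7, and the triad built there (C-E-G) is major, so it is VII.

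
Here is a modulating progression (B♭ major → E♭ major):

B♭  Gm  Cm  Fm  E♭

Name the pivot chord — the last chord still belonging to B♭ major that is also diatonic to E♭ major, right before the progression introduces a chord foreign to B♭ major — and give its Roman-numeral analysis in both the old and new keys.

Cm — ii in B♭ major, vi in E♭ major

Chords diatonic to B♭ major: B♭, Cm, Dm, E♭, F, Gm, Adim.
Reading the progression, the first chord not in that set is Fm, so the modulation leaves B♭ major there.
The chord immediately before Fm is Cm, which is diatonic to both keys: ii in B♭ major and vi in E♭ major.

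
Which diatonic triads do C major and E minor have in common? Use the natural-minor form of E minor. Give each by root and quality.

Triads in C major: C (I), Dm (ii), Em (iii), F (IV), G (V), Am (vi), Bdim (vii°).
Triads in E minor (natural minor): Em (i), F♯dim (ii°), G (III), Am (iv), Bm (v), C (VI), D (VII).
Shared triads with their functions: C (I in C major, VI in E minor); Em (iii in C major, i in E minor); G (V in C major, III in E minor); Am (vi in C major, iv in E minor).

C, Em, G, Am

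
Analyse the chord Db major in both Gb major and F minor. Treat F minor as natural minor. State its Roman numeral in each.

The scale of Gb major is Gb Ab Bb Cb Db Eb F; Db is degree 5, and the triad built there (Db-F-Ab) is major, so it is V.
The scale of F minor (natural minor) is F G Ab Bb C Db Eb; Db is degree 6, and the triad built there (Db-F-Ab) is major, so it is VI.

V in Gb major; VI in F minor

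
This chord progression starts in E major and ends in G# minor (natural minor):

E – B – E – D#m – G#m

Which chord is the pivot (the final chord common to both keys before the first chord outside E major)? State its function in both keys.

Chords diatonic to E major: E, F#m, G#m, A, B, C#m, D#dim.
Reading the progression, the first chord not in that set is D#m, so the modulation leaves E major there.
The chord immediately before D#m is E, which is diatonic to both keys: I in E major and VI in G# minor.

E — I in E major, VI in G# minor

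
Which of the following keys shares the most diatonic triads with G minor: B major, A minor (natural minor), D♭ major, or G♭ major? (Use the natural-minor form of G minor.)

A minor

Triads of G minor (natural minor): G minor (i), A diminished (ii°), B♭ major (III), C minor (iv), D minor (v), E♭ major (VI), F major (VII).
B major shares 0: none.
A minor (natural minor) shares 2: Dm, F.
D♭ major shares 0: none.
G♭ major shares 0: none.
The most common triads (2) are shared with A minor.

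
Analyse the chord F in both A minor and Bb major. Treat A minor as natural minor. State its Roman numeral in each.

VI in A minor; V in Bb major

The scale of A minor (natural minor) is A B C D E F G; F is degree 6, and the triad built there (F-A-C) is major, so it is VI.
The scale of Bb major is Bb C D Eb F G A; F is degree 5, and the triad built there (F-A-C) is major, so it is V.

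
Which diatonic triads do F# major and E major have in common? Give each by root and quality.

Triads in F# major: F# major (I), G# minor (ii), A# minor (iii), B major (IV), C# major (V), D# minor (vi), E# diminished (vii°).
Triads in E major: E major (I), F# minor (ii), G# minor (iii), A major (IV), B major (V), C# minor (vi), D# diminished (vii°).
Shared triads with their functions: G# minor (ii in F# major, iii in E major); B major (IV in F# major, V in E major).

G#m, B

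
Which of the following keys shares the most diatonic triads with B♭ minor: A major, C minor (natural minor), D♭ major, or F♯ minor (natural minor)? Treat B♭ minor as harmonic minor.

D♭ major

Triads of B♭ minor (harmonic minor): B♭ minor (i), C diminished (ii°), D♭ augmented (III+), E♭ minor (iv), F major (V), G♭ major (VI), A diminished (vii°).
A major shares 0: none.
C minor (natural minor) shares 0: none.
D♭ major shares 4: B♭m, Cdim, E♭m, G♭.
F♯ minor (natural minor) shares 0: none.
The most common triads (4) are shared with D♭ major.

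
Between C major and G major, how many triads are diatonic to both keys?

4

Diatonic triads of C major: C (I), Dm (ii), Em (iii), F (IV), G (V), Am (vi), Bdim (vii°).
Diatonic triads of G major: G (I), Am (ii), Bm (iii), C (IV), D (V), Em (vi), F#dim (vii°).
Matching root and quality in both lists: C, Em, G, Am.
That gives 4 common triads.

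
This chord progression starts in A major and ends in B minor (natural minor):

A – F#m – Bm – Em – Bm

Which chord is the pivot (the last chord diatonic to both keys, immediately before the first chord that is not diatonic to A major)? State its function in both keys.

Bm — ii in A major, i in B minor

Chords diatonic to A major: A, Bm, C#m, D, E, F#m, G#dim.
Reading the progression, the first chord not in that set is Em, so the modulation leaves A major there.
The chord immediately before Em is Bm, which is diatonic to both keys: ii in A major and i in B minor.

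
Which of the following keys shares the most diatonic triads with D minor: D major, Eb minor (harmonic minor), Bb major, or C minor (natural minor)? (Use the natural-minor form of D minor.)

Bb major

Triads of D minor (natural minor): D minor (i), E diminished (ii°), F major (III), G minor (iv), A minor (v), Bb major (VI), C major (VII).
D major shares 0: none.
Eb minor (harmonic minor) shares 1: Bb.
Bb major shares 4: Dm, F, Gm, Bb.
C minor (natural minor) shares 2: Gm, Bb.
The most common triads (4) are shared with Bb major.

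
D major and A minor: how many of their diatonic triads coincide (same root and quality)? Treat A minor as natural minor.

Diatonic triads of D major: D (I), Em (ii), F#m (iii), G (IV), A (V), Bm (vi), C#dim (vii°).
Diatonic triads of A minor (natural minor): Am (i), Bdim (ii°), C (III), Dm (iv), Em (v), F (VI), G (VII).
Matching root and quality in both lists: Em, G.
That gives 2 common triads.

2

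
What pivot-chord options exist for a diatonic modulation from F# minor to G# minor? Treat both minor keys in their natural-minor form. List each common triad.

Triads in F# minor (natural minor): F#m (i), G#dim (ii°), A (III), Bm (iv), C#m (v), D (VI), E (VII).
Triads in G# minor (natural minor): G#m (i), A#dim (ii°), B (III), C#m (iv), D#m (v), E (VI), F# (VII).
Shared triads with their functions: C#m (v in F# minor, iv in G# minor); E (VII in F# minor, VI in G# minor).

C#m, E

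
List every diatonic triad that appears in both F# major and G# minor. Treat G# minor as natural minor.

Triads in F# major: F# (I), G#m (ii), A#m (iii), B (IV), C# (V), D#m (vi), E#dim (vii°).
Triads in G# minor (natural minor): G#m (i), A#dim (ii°), B (III), C#m (iv), D#m (v), E (VI), F# (VII).
Shared triads with their functions: F# (I in F# major, VII in G# minor); G#m (ii in F# major, i in G# minor); B (IV in F# major, III in G# minor); D#m (vi in F# major, v in G# minor).

F#, G#m, B, D#m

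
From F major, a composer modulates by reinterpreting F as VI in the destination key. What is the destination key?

A minor

The numeral VI denotes a major triad on scale degree 6. With F on degree 6, the tonic of the new key is A.
Degree 6 carries a major triad in minor keys, so the destination is A minor.
Check: the diatonic triads of A minor (natural minor) are Am (i), Bdim (ii°), C (III), Dm (iv), Em (v), F (VI), G (VII) — F is indeed VI.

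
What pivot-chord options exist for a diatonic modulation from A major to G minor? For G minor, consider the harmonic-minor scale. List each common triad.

Triads in A major: A major (I), B minor (ii), C# minor (iii), D major (IV), E major (V), F# minor (vi), G# diminished (vii°).
Triads in G minor (harmonic minor): G minor (i), A diminished (ii°), Bb augmented (III+), C minor (iv), D major (V), Eb major (VI), F# diminished (vii°).
Shared triads with their functions: D major (IV in A major, V in G minor).

D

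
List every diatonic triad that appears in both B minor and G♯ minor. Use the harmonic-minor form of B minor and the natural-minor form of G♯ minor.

F♯, A♯dim

Triads in B minor (harmonic minor): B minor (i), C♯ diminished (ii°), D augmented (III+), E minor (iv), F♯ major (V), G major (VI), A♯ diminished (vii°).
Triads in G♯ minor (natural minor): G♯ minor (i), A♯ diminished (ii°), B major (III), C♯ minor (iv), D♯ minor (v), E major (VI), F♯ major (VII).
Shared triads with their functions: F♯ major (V in B minor, VII in G♯ minor); A♯ diminished (vii° in B minor, ii° in G♯ minor).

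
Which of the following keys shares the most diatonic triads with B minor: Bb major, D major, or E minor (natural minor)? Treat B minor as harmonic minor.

D major

Triads of B minor (harmonic minor): Bm (i), C#dim (ii°), Daug (III+), Em (iv), F# (V), G (VI), A#dim (vii°).
Bb major shares 0: none.
D major shares 4: Bm, C#dim, Em, G.
E minor (natural minor) shares 3: Bm, Em, G.
The most common triads (4) are shared with D major.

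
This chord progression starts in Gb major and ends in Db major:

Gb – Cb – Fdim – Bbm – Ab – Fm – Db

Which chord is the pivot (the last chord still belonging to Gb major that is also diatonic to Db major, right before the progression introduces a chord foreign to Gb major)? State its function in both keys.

Bbm — iii in Gb major, vi in Db major

Chords diatonic to Gb major: Gb, Abm, Bbm, Cb, Db, Ebm, Fdim.
Reading the progression, the first chord not in that set is Ab, so the modulation leaves Gb major there.
The chord immediately before Ab is Bbm, which is diatonic to both keys: iii in Gb major and vi in Db major.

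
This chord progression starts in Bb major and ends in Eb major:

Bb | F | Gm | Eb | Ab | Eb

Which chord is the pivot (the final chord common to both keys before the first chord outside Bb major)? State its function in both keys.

Chords diatonic to Bb major: Bb, Cm, Dm, Eb, F, Gm, Adim.
Reading the progression, the first chord not in that set is Ab, so the modulation leaves Bb major there.
The chord immediately before Ab is Eb, which is diatonic to both keys: IV in Bb major and I in Eb major.

Eb — IV in Bb major, I in Eb major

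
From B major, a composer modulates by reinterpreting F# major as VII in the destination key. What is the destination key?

The numeral VII denotes a major triad on scale degree 7. With F# on degree 7, the tonic of the new key is G#.
Degree 7 carries a major triad in natural-minor keys, so the destination is G# minor.
Check: the diatonic triads of G# minor (natural minor) are G#m (i), A#dim (ii°), B (III), C#m (iv), D#m (v), E (VI), F# (VII) — F# major is indeed VII.

G# minor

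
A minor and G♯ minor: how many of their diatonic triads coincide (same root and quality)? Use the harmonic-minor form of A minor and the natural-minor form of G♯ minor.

Diatonic triads of A minor (harmonic minor): A minor (i), B diminished (ii°), C augmented (III+), D minor (iv), E major (V), F major (VI), G♯ diminished (vii°).
Diatonic triads of G♯ minor (natural minor): G♯ minor (i), A♯ diminished (ii°), B major (III), C♯ minor (iv), D♯ minor (v), E major (VI), F♯ major (VII).
Matching root and quality in both lists: E major.
That gives 1 common triad.

1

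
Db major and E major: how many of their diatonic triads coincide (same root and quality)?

Diatonic triads of Db major: Db (I), Ebm (ii), Fm (iii), Gb (IV), Ab (V), Bbm (vi), Cdim (vii°).
Diatonic triads of E major: E (I), F#m (ii), G#m (iii), A (IV), B (V), C#m (vi), D#dim (vii°).
No triad has the same root and quality in both keys.

0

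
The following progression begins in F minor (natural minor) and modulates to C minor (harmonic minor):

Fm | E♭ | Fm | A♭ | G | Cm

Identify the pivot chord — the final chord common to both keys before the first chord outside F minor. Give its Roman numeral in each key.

A♭ — III in F minor, VI in C minor

Chords diatonic to F minor: Fm, Gdim, A♭, B♭m, Cm, D♭, E♭.
Reading the progression, the first chord not in that set is G, so the modulation leaves F minor there.
The chord immediately before G is A♭, which is diatonic to both keys: III in F minor and VI in C minor.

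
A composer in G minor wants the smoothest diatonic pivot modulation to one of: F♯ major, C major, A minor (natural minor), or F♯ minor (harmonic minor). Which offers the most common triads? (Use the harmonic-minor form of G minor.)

F♯ minor

Triads of G minor (harmonic minor): Gm (i), Adim (ii°), B♭aug (III+), Cm (iv), D (V), E♭ (VI), F♯dim (vii°).
F♯ major shares 0: none.
C major shares 0: none.
A minor (natural minor) shares 0: none.
F♯ minor (harmonic minor) shares 1: D.
The most common triads (1) are shared with F♯ minor.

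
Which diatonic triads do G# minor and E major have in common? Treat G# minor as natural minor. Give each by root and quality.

Triads in G# minor (natural minor): G#m (i), A#dim (ii°), B (III), C#m (iv), D#m (v), E (VI), F# (VII).
Triads in E major: E (I), F#m (ii), G#m (iii), A (IV), B (V), C#m (vi), D#dim (vii°).
Shared triads with their functions: G#m (i in G# minor, iii in E major); B (III in G# minor, V in E major); C#m (iv in G# minor, vi in E major); E (VI in G# minor, I in E major).

G#m, B, C#m, E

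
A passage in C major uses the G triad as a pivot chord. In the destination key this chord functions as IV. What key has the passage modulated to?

D major

The numeral IV denotes a major triad on scale degree 4. With G on degree 4, the tonic of the new key is D.
Degree 4 carries a major triad in major keys, so the destination is D major.
Check: the diatonic triads of D major are D (I), Em (ii), F#m (iii), G (IV), A (V), Bm (vi), C#dim (vii°) — G is indeed IV.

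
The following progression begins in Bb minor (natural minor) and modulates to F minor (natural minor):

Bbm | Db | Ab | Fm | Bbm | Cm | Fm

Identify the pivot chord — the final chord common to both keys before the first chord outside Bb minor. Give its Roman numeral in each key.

Bbm — i in Bb minor, iv in F minor

Chords diatonic to Bb minor: Bbm, Cdim, Db, Ebm, Fm, Gb, Ab.
Reading the progression, the first chord not in that set is Cm, so the modulation leaves Bb minor there.
The chord immediately before Cm is Bbm, which is diatonic to both keys: i in Bb minor and iv in F minor.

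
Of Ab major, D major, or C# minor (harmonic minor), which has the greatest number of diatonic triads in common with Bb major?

Ab major

Triads of Bb major: Bb (I), Cm (ii), Dm (iii), Eb (IV), F (V), Gm (vi), Adim (vii°).
Ab major shares 2: Cm, Eb.
D major shares 0: none.
C# minor (harmonic minor) shares 0: none.
The most common triads (2) are shared with Ab major.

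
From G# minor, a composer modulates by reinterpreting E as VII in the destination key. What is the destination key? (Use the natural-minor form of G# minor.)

The numeral VII denotes a major triad on scale degree 7. With E on degree 7, the tonic of the new key is F#.
Degree 7 carries a major triad in natural-minor keys, so the destination is F# minor.
Check: the diatonic triads of F# minor (natural minor) are F#m (i), G#dim (ii°), A (III), Bm (iv), C#m (v), D (VI), E (VII) — E is indeed VII.

F# minor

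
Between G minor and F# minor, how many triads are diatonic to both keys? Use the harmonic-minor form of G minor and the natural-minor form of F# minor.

1

Diatonic triads of G minor (harmonic minor): G minor (i), A diminished (ii°), Bb augmented (III+), C minor (iv), D major (V), Eb major (VI), F# diminished (vii°).
Diatonic triads of F# minor (natural minor): F# minor (i), G# diminished (ii°), A major (III), B minor (iv), C# minor (v), D major (VI), E major (VII).
Matching root and quality in both lists: D major.
That gives 1 common triad.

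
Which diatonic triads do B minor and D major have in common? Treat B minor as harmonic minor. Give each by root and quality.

Triads in B minor (harmonic minor): Bm (i), C#dim (ii°), Daug (III+), Em (iv), F# (V), G (VI), A#dim (vii°).
Triads in D major: D (I), Em (ii), F#m (iii), G (IV), A (V), Bm (vi), C#dim (vii°).
Shared triads with their functions: Bm (i in B minor, vi in D major); C#dim (ii° in B minor, vii° in D major); Em (iv in B minor, ii in D major); G (VI in B minor, IV in D major).

Bm, C#dim, Em, G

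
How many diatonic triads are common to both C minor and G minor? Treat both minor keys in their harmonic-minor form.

1

Diatonic triads of C minor (harmonic minor): Cm (i), Ddim (ii°), Ebaug (III+), Fm (iv), G (V), Ab (VI), Bdim (vii°).
Diatonic triads of G minor (harmonic minor): Gm (i), Adim (ii°), Bbaug (III+), Cm (iv), D (V), Eb (VI), F#dim (vii°).
Matching root and quality in both lists: Cm.
That gives 1 common triad.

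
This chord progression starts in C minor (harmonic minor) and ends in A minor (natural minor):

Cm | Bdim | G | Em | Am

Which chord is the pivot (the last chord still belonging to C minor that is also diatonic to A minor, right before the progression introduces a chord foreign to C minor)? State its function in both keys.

G — V in C minor, VII in A minor

Chords diatonic to C minor: Cm, Ddim, Ebaug, Fm, G, Ab, Bdim.
Reading the progression, the first chord not in that set is Em, so the modulation leaves C minor there.
The chord immediately before Em is G, which is diatonic to both keys: V in C minor and VII in A minor.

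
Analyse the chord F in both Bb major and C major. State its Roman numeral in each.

V in Bb major; IV in C major

The scale of Bb major is Bb C D Eb F G A; F is degree 5, and the triad built there (F-A-C) is major, so it is V.
The scale of C major is C D E F G A B; F is degree 4, and the triad built there (F-A-C) is major, so it is IV.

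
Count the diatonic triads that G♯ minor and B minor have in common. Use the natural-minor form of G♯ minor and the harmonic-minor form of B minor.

Diatonic triads of G♯ minor (natural minor): G♯m (i), A♯dim (ii°), B (III), C♯m (iv), D♯m (v), E (VI), F♯ (VII).
Diatonic triads of B minor (harmonic minor): Bm (i), C♯dim (ii°), Daug (III+), Em (iv), F♯ (V), G (VI), A♯dim (vii°).
Matching root and quality in both lists: A♯dim, F♯.
That gives 2 common triads.

2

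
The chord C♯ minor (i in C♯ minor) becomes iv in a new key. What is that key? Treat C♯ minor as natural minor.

The numeral iv denotes a minor triad on scale degree 4. With C♯ on degree 4, the tonic of the new key is G♯.
Degree 4 carries a minor triad in minor keys, so the destination is G♯ minor.
Check: the diatonic triads of G♯ minor (natural minor) are G♯m (i), A♯dim (ii°), B (III), C♯m (iv), D♯m (v), E (VI), F♯ (VII) — C♯ minor is indeed iv.

G♯ minor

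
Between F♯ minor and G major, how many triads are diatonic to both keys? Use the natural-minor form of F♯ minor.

2

Diatonic triads of F♯ minor (natural minor): F♯m (i), G♯dim (ii°), A (III), Bm (iv), C♯m (v), D (VI), E (VII).
Diatonic triads of G major: G (I), Am (ii), Bm (iii), C (IV), D (V), Em (vi), F♯dim (vii°).
Matching root and quality in both lists: Bm, D.
That gives 2 common triads.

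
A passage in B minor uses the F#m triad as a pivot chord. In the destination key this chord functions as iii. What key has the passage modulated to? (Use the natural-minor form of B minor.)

The numeral iii denotes a minor triad on scale degree 3. With F# on degree 3, the tonic of the new key is D.
Degree 3 carries a minor triad in major keys, so the destination is D major.
Check: the diatonic triads of D major are D (I), Em (ii), F#m (iii), G (IV), A (V), Bm (vi), C#dim (vii°) — F#m is indeed iii.

D major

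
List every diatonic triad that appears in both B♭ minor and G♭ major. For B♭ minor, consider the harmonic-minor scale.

Triads in B♭ minor (harmonic minor): B♭m (i), Cdim (ii°), D♭aug (III+), E♭m (iv), F (V), G♭ (VI), Adim (vii°).
Triads in G♭ major: G♭ (I), A♭m (ii), B♭m (iii), C♭ (IV), D♭ (V), E♭m (vi), Fdim (vii°).
Shared triads with their functions: B♭m (i in B♭ minor, iii in G♭ major); E♭m (iv in B♭ minor, vi in G♭ major); G♭ (VI in B♭ minor, I in G♭ major).

B♭m, E♭m, G♭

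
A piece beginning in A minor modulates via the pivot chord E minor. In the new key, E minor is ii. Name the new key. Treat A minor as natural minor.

The numeral ii denotes a minor triad on scale degree 2. With E on degree 2, the tonic of the new key is D.
Degree 2 carries a minor triad in major keys, so the destination is D major.
Check: the diatonic triads of D major are D (I), Em (ii), F#m (iii), G (IV), A (V), Bm (vi), C#dim (vii°) — E minor is indeed ii.

D major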